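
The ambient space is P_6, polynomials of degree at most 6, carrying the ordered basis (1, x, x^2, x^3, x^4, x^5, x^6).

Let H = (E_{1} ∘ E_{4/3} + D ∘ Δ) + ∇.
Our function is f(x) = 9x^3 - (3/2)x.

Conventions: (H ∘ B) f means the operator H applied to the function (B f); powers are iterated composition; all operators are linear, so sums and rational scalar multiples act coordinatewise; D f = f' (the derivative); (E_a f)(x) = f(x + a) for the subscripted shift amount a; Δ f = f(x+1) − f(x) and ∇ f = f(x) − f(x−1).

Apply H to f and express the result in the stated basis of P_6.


E_{4/3} f = 9x^3 + 36x^2 + (93/2)x + 58/3
E_{1} E_{4/3} f = 9x^3 + 63x^2 + (291/2)x + 665/6
Δ f = 27x^2 + 27x + 15/2
D Δ f = 54x + 27
(E_{1} ∘ E_{4/3} + D ∘ Δ) f = 9x^3 + 63x^2 + (399/2)x + 827/6
∇ f = 27x^2 - 27x + 15/2
((E_{1} ∘ E_{4/3} + D ∘ Δ) + ∇) f = 9x^3 + 90x^2 + (345/2)x + 436/3

the image equals g(x) = 9x^3 + 90x^2 + (345/2)x + 436/3


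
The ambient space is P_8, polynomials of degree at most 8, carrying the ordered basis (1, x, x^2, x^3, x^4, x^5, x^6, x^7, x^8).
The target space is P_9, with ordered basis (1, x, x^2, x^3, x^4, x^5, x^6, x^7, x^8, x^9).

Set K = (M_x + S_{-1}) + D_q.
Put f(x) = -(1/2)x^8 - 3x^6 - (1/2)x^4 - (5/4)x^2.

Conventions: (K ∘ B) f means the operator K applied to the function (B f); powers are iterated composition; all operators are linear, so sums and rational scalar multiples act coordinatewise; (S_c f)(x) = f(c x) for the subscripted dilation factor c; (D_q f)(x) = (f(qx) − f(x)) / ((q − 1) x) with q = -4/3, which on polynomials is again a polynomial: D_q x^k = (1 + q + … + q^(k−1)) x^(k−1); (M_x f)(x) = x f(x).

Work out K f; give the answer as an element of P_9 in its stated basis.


M_x f = -(1/2)x^9 - 3x^7 - (1/2)x^5 - (5/4)x^3
S_{-1} f = -(1/2)x^8 - 3x^6 - (1/2)x^4 - (5/4)x^2
(M_x + S_{-1}) f = -(1/2)x^9 - (1/2)x^8 - 3x^7 - 3x^6 - (1/2)x^5 - (1/2)x^4 - (5/4)x^3 - (5/4)x^2
D_q f = (8425/4374)x^7 + (481/81)x^5 + (25/54)x^3 + (5/12)x
((M_x + S_{-1}) + D_q) f = -(1/2)x^9 - (1/2)x^8 - (4697/4374)x^7 - 3x^6 + (881/162)x^5 - (1/2)x^4 - (85/108)x^3 - (5/4)x^2 + (5/12)x

the result is g(x) = -(1/2)x^9 - (1/2)x^8 - (4697/4374)x^7 - 3x^6 + (881/162)x^5 - (1/2)x^4 - (85/108)x^3 - (5/4)x^2 + (5/12)x


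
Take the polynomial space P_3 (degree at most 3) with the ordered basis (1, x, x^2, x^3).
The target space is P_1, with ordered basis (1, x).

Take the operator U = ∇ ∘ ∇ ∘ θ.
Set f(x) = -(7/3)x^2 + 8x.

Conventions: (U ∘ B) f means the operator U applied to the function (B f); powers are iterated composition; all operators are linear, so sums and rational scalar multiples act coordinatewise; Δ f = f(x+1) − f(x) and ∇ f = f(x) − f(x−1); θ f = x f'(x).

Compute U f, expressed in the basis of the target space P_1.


θ f = -(14/3)x^2 + 8x
∇ θ f = -(28/3)x + 38/3
∇ ∇ θ f = -28/3

g(x) = -28/3


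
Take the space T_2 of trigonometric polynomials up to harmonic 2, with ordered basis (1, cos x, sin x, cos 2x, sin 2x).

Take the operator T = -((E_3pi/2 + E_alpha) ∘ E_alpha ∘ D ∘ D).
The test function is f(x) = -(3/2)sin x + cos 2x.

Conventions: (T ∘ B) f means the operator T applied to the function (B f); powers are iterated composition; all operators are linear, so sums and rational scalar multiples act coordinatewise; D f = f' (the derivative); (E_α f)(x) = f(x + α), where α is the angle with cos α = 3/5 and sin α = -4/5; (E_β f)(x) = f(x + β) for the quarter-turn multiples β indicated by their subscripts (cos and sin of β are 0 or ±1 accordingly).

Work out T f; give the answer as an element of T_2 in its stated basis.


the image equals g(x) = (117/50)cos x + (81/50)sin x - (1408/625)cos 2x - (3744/625)sin 2x

D f = -(3/2)cos x - 2sin 2x
D D f = (3/2)sin x - 4cos 2x
E_alpha D D f = -(6/5)cos x + (9/10)sin x + (28/25)cos 2x - (96/25)sin 2x
E_3pi/2 (E_alpha ∘ D) D f = -(9/10)cos x - (6/5)sin x - (28/25)cos 2x + (96/25)sin 2x
E_alpha (E_alpha ∘ D) D f = -(36/25)cos x - (21/50)sin x + (2108/625)cos 2x + (1344/625)sin 2x
(E_3pi/2 + E_alpha) (E_alpha ∘ D) D f = -(117/50)cos x - (81/50)sin x + (1408/625)cos 2x + (3744/625)sin 2x
(-((E_3pi/2 + E_alpha) ∘ E_alpha ∘ D ∘ D)) f = (117/50)cos x + (81/50)sin x - (1408/625)cos 2x - (3744/625)sin 2x


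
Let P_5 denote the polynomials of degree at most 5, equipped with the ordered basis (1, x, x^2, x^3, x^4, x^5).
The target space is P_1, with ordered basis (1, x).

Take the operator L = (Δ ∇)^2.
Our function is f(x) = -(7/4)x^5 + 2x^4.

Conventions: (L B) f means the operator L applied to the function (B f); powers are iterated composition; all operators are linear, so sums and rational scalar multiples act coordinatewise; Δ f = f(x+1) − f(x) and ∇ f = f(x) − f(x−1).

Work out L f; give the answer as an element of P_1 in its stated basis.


∇ f = -(35/4)x^4 + (51/2)x^3 - (59/2)x^2 + (67/4)x - 15/4
Δ ∇ f = -35x^3 + 24x^2 - (35/2)x + 4
∇ (Δ ∇) f = -105x^2 + 153x - 153/2
Δ ∇ (Δ ∇) f = -210x + 48

the image equals g(x) = -210x + 48


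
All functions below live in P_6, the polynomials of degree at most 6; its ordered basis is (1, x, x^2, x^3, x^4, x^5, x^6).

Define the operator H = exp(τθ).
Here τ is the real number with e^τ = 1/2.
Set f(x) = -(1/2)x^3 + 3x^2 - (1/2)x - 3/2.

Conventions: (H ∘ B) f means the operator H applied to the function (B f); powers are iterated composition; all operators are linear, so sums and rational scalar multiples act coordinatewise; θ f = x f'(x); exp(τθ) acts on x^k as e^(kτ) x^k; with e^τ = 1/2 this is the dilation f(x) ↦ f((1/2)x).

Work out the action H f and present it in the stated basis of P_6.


g(x) = -(1/16)x^3 + (3/4)x^2 - (1/4)x - 3/2

exp(τθ) x^k = e^(kτ) x^k; with e^τ = 1/2 this sends x^k to (1/2)^k x^k
x ↦ 1/2 x
x^2 ↦ 1/4 x^2
x^3 ↦ 1/8 x^3
applying this coordinatewise to f: exp(τθ) f = -(1/16)x^3 + (3/4)x^2 - (1/4)x - 3/2


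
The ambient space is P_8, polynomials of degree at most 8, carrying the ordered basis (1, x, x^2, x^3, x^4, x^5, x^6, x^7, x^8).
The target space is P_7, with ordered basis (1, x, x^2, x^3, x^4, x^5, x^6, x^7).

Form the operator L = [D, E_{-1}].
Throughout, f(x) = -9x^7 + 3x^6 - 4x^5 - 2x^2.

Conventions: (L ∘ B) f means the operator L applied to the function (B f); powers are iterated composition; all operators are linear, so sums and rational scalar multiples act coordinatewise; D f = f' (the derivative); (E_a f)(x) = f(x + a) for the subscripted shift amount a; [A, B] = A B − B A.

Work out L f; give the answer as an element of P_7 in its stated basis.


E_{-1} f = -9x^7 + 66x^6 - 211x^5 + 380x^4 - 415x^3 + 272x^2 - 97x + 14
D E_{-1} f = -63x^6 + 396x^5 - 1055x^4 + 1520x^3 - 1245x^2 + 544x - 97
D f = -63x^6 + 18x^5 - 20x^4 - 4x
E_{-1} D f = -63x^6 + 396x^5 - 1055x^4 + 1520x^3 - 1245x^2 + 544x - 97
[D, E_{-1}] f = 0

the result is g(x) = 0


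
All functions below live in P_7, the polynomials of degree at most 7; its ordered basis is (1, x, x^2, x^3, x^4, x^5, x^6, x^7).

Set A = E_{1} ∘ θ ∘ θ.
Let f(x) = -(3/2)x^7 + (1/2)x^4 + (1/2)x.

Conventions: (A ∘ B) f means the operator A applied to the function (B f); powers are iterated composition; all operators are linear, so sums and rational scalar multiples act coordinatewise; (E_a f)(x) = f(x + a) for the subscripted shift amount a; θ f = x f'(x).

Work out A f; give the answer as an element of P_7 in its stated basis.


g(x) = -(147/2)x^7 - (1029/2)x^6 - (3087/2)x^5 - (5129/2)x^4 - (5081/2)x^3 - (2991/2)x^2 - 482x - 65

θ f = -(21/2)x^7 + 2x^4 + (1/2)x
θ θ f = -(147/2)x^7 + 8x^4 + (1/2)x
E_{1} (θ ∘ θ) f = -(147/2)x^7 - (1029/2)x^6 - (3087/2)x^5 - (5129/2)x^4 - (5081/2)x^3 - (2991/2)x^2 - 482x - 65


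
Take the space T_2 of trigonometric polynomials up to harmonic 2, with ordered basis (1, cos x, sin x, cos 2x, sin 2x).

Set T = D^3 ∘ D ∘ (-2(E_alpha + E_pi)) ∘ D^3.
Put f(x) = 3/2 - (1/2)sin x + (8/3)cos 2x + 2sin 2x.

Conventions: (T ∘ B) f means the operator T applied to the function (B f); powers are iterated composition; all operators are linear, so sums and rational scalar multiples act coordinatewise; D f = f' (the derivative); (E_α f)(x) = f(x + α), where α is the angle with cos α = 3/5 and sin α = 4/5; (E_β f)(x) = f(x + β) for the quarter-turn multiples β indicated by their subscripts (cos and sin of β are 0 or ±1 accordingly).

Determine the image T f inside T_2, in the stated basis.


D f = -(1/2)cos x + 4cos 2x - (16/3)sin 2x
D D f = (1/2)sin x - (32/3)cos 2x - 8sin 2x
D D D f = (1/2)cos x - 16cos 2x + (64/3)sin 2x
E_alpha D^3 f = (3/10)cos x - (2/5)sin x + (624/25)cos 2x + (704/75)sin 2x
E_pi D^3 f = -(1/2)cos x - 16cos 2x + (64/3)sin 2x
(E_alpha + E_pi) D^3 f = -(1/5)cos x - (2/5)sin x + (224/25)cos 2x + (768/25)sin 2x
(-2(E_alpha + E_pi)) D^3 f = (2/5)cos x + (4/5)sin x - (448/25)cos 2x - (1536/25)sin 2x
D (-2(E_alpha + E_pi)) D^3 f = (4/5)cos x - (2/5)sin x - (3072/25)cos 2x + (896/25)sin 2x
D D (-2(E_alpha + E_pi)) D^3 f = -(2/5)cos x - (4/5)sin x + (1792/25)cos 2x + (6144/25)sin 2x
D D D (-2(E_alpha + E_pi)) D^3 f = -(4/5)cos x + (2/5)sin x + (12288/25)cos 2x - (3584/25)sin 2x
D D D D (-2(E_alpha + E_pi)) D^3 f = (2/5)cos x + (4/5)sin x - (7168/25)cos 2x - (24576/25)sin 2x

the image equals g(x) = (2/5)cos x + (4/5)sin x - (7168/25)cos 2x - (24576/25)sin 2x


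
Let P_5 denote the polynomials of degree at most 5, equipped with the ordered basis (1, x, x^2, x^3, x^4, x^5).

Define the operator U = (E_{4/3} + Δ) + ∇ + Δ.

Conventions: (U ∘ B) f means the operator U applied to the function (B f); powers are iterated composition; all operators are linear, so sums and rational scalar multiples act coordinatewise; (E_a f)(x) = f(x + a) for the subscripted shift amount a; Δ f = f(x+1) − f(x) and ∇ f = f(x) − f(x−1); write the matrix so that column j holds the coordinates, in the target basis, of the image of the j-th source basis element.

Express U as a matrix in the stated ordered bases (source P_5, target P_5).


the matrix is [[1, 13/3, 25/9, 145/27, 337/81, 1753/243]; [0, 1, 26/3, 25/3, 580/27, 1685/81]; [0, 0, 1, 13, 50/3, 1450/27]; [0, 0, 0, 1, 52/3, 250/9]; [0, 0, 0, 0, 1, 65/3]; [0, 0, 0, 0, 0, 1]] (rows listed top to bottom)

image of 1: 1
image of x: x + 13/3
image of x^2: x^2 + (26/3)x + 25/9
image of x^3: x^3 + 13x^2 + (25/3)x + 145/27
image of x^4: x^4 + (52/3)x^3 + (50/3)x^2 + (580/27)x + 337/81
image of x^5: x^5 + (65/3)x^4 + (250/9)x^3 + (1450/27)x^2 + (1685/81)x + 1753/243
each image's coordinates form column j of the matrix


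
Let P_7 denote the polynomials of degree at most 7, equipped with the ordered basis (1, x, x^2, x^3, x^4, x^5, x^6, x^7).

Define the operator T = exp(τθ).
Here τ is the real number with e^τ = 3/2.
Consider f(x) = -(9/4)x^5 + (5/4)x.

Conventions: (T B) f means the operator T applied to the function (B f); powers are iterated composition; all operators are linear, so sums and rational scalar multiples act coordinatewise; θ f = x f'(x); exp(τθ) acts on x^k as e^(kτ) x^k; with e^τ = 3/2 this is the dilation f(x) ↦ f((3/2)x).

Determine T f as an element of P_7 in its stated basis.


the result is g(x) = -(2187/128)x^5 + (15/8)x

exp(τθ) x^k = e^(kτ) x^k; with e^τ = 3/2 this sends x^k to (3/2)^k x^k
x ↦ 3/2 x
x^5 ↦ 243/32 x^5
applying this coordinatewise to f: exp(τθ) f = -(2187/128)x^5 + (15/8)x


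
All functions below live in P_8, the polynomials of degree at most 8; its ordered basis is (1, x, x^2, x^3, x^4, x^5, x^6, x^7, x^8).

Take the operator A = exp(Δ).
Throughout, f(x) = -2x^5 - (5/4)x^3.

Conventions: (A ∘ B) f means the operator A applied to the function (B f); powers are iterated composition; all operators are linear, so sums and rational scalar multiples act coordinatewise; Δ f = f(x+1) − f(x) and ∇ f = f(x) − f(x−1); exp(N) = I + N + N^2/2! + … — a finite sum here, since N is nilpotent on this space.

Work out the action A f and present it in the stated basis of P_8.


order-1 term: -10x^4 - 20x^3 - (95/4)x^2 - (55/4)x - 13/4
order-2 term: -20x^3 - 60x^2 - (295/4)x - 135/4
order-3 term: -20x^2 - 60x - 205/4
order-4 term: -10x - 20
order-5 term: -2
the series for exp(Δ) f terminates at order 5
exp(Δ) f = -2x^5 - 10x^4 - (165/4)x^3 - (415/4)x^2 - (315/2)x - 441/4

the result is g(x) = -2x^5 - 10x^4 - (165/4)x^3 - (415/4)x^2 - (315/2)x - 441/4


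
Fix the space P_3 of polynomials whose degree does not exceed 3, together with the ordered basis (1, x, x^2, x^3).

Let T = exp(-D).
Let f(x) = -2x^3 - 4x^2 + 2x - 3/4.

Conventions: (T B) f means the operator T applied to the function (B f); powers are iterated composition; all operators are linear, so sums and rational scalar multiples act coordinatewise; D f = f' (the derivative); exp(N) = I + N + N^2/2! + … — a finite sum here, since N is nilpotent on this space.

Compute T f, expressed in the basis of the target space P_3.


order-1 term: 6x^2 + 8x - 2
order-2 term: -6x - 4
order-3 term: 2
the series for exp(-D) f terminates at order 3
exp(-D) f = -2x^3 + 2x^2 + 4x - 19/4

g(x) = -2x^3 + 2x^2 + 4x - 19/4


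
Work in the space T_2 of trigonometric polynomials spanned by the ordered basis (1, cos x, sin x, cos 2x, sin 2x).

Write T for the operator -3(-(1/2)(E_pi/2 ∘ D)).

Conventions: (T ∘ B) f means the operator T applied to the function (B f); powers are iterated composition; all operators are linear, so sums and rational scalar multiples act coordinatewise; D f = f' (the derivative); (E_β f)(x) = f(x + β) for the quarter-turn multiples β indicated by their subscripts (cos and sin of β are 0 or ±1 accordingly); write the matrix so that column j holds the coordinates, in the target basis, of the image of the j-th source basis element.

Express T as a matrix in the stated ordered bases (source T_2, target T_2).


image of 1: 0
image of cos x: -(3/2)cos x
image of sin x: -(3/2)sin x
image of cos 2x: 3sin 2x
image of sin 2x: -3cos 2x
each image's coordinates form column j of the matrix

the matrix is [[0, 0, 0, 0, 0]; [0, -3/2, 0, 0, 0]; [0, 0, -3/2, 0, 0]; [0, 0, 0, 0, -3]; [0, 0, 0, 3, 0]] (rows listed top to bottom)


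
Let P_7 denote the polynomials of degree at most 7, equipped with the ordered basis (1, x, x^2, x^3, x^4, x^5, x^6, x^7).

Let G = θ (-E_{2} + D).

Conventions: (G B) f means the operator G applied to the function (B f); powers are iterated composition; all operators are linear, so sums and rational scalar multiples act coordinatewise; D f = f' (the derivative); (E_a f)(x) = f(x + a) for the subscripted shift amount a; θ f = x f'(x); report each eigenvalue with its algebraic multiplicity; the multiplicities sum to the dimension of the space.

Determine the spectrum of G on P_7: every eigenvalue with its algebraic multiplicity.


image of 1: 0
image of x: -x
image of x^2: -2x^2 - 2x
image of x^3: -3x^3 - 6x^2 - 12x
image of x^4: -4x^4 - 12x^3 - 48x^2 - 32x
image of x^5: -5x^5 - 20x^4 - 120x^3 - 160x^2 - 80x
image of x^6: -6x^6 - 30x^5 - 240x^4 - 480x^3 - 480x^2 - 192x
image of x^7: -7x^7 - 42x^6 - 420x^5 - 1120x^4 - 1680x^3 - 1344x^2 - 448x
the matrix is upper triangular; its diagonal is (0, -1, -2, -3, -4, -5, -6, -7)
for a triangular matrix the eigenvalues are the diagonal entries, with algebraic multiplicity their repetition count

λ = -7 (multiplicity 1), λ = -6 (multiplicity 1), λ = -5 (multiplicity 1), λ = -4 (multiplicity 1), λ = -3 (multiplicity 1), λ = -2 (multiplicity 1), λ = -1 (multiplicity 1), λ = 0 (multiplicity 1)


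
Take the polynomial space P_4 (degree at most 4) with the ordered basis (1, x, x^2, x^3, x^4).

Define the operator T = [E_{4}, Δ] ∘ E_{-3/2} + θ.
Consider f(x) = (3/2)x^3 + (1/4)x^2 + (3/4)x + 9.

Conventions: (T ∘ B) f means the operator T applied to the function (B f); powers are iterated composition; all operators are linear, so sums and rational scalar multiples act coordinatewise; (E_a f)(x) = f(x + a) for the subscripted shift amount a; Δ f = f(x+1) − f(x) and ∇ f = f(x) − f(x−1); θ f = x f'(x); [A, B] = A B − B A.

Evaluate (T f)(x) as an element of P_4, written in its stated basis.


E_{-3/2} f = (3/2)x^3 - (13/2)x^2 + (81/8)x + 27/8
Δ E_{-3/2} f = (9/2)x^2 - (17/2)x + 41/8
E_{4} Δ E_{-3/2} f = (9/2)x^2 + (55/2)x + 345/8
E_{4} E_{-3/2} f = (3/2)x^3 + (23/2)x^2 + (241/8)x + 287/8
Δ E_{4} E_{-3/2} f = (9/2)x^2 + (55/2)x + 345/8
[E_{4}, Δ] E_{-3/2} f = 0
θ f = (9/2)x^3 + (1/2)x^2 + (3/4)x
([E_{4}, Δ] ∘ E_{-3/2} + θ) f = (9/2)x^3 + (1/2)x^2 + (3/4)x

the result is g(x) = (9/2)x^3 + (1/2)x^2 + (3/4)x


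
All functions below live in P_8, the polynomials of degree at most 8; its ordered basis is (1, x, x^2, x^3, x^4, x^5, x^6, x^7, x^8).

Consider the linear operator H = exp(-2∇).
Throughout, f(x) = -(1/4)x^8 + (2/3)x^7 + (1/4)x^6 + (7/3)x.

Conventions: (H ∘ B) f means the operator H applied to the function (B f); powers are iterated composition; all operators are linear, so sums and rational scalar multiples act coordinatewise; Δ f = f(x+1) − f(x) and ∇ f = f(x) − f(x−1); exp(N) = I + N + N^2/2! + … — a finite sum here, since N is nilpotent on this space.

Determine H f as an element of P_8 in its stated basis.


order-1 term: 4x^7 - (70/3)x^6 + 53x^5 - (445/6)x^4 + (194/3)x^3 - (69/2)x^2 + (31/3)x - 6
order-2 term: -28x^6 + 224x^5 - 755x^4 + (4300/3)x^3 - 1603x^2 + (2978/3)x - 264
order-3 term: 112x^5 - (3080/3)x^4 + 3880x^3 - 7660x^2 + 7876x - 10072/3
order-4 term: -280x^4 + (7840/3)x^3 - 9460x^2 + (47440/3)x - 30832/3
order-5 term: 448x^3 - 3808x^2 + 11152x - 33800/3
order-6 term: -448x^2 + (8960/3)x - 5136
order-7 term: 256x - 2944/3
order-8 term: -64
the series for exp(-2∇) f terminates at order 8
exp(-2∇) f = -(1/4)x^8 + (14/3)x^7 - (613/12)x^6 + 389x^5 - (12815/6)x^4 + (25318/3)x^3 - (46027/2)x^2 + (117268/3)x - 94058/3

the image equals g(x) = -(1/4)x^8 + (14/3)x^7 - (613/12)x^6 + 389x^5 - (12815/6)x^4 + (25318/3)x^3 - (46027/2)x^2 + (117268/3)x - 94058/3


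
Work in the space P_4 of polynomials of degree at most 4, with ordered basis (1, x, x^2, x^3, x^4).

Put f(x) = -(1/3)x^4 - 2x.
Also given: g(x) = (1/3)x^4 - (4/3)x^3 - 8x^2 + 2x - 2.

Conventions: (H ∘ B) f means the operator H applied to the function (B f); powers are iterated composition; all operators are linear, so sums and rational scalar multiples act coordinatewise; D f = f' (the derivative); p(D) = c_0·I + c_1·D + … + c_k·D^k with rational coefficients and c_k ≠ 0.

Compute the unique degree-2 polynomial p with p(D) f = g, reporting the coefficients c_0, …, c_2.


D^0 f = -(1/3)x^4 - 2x
D^1 f = -(4/3)x^3 - 2
D^2 f = -4x^2
matching coefficients of g against c_0 f + c_1 Df + … from the top degree down determines the c_i
solution: c_0 = -1, c_1 = 1, c_2 = 2

c_0 = -1, c_1 = 1, c_2 = 2


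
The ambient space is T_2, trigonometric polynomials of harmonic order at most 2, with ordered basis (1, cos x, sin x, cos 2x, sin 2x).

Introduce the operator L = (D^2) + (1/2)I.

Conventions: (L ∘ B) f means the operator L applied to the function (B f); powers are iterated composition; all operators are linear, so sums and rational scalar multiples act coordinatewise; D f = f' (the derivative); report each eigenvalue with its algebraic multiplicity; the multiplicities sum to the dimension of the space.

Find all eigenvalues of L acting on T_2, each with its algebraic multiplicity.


λ = -7/2 (multiplicity 2), λ = -1/2 (multiplicity 2), λ = 1/2 (multiplicity 1)

image of 1: 1/2
image of cos x: -(1/2)cos x
image of sin x: -(1/2)sin x
image of cos 2x: -(7/2)cos 2x
image of sin 2x: -(7/2)sin 2x
the matrix is diagonal; its diagonal is (1/2, -1/2, -1/2, -7/2, -7/2)
for a triangular matrix the eigenvalues are the diagonal entries, with algebraic multiplicity their repetition count


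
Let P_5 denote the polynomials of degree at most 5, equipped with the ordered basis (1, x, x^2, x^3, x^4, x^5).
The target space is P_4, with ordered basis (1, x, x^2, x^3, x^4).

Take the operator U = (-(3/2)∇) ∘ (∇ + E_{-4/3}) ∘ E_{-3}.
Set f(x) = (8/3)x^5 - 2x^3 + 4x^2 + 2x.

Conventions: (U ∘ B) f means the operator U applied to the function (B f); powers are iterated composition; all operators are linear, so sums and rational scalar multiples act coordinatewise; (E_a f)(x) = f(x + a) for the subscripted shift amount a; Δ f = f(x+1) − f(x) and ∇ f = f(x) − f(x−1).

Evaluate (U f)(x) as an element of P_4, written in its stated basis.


the image equals g(x) = -20x^4 + (920/3)x^3 - (5533/3)x^2 + (139553/27)x - 460622/81

E_{-3} f = (8/3)x^5 - 40x^4 + 238x^3 - 698x^2 + 1004x - 564
∇ E_{-3} f = (40/3)x^4 - (560/3)x^3 + (2942/3)x^2 - (6850/3)x + 5948/3
E_{-4/3} E_{-3} f = (8/3)x^5 - (520/9)x^4 + (13466/27)x^3 - (173330/81)x^2 + (1107124/243)x - 2803268/729
(∇ + E_{-4/3}) E_{-3} f = (8/3)x^5 - (400/9)x^4 + (8426/27)x^3 - (93896/81)x^2 + (552274/243)x - 1357904/729
∇ (∇ + E_{-4/3}) E_{-3} f = (40/3)x^4 - (1840/9)x^3 + (11066/9)x^2 - (279106/81)x + 921244/243
(-(3/2)∇) (∇ + E_{-4/3}) E_{-3} f = -20x^4 + (920/3)x^3 - (5533/3)x^2 + (139553/27)x - 460622/81


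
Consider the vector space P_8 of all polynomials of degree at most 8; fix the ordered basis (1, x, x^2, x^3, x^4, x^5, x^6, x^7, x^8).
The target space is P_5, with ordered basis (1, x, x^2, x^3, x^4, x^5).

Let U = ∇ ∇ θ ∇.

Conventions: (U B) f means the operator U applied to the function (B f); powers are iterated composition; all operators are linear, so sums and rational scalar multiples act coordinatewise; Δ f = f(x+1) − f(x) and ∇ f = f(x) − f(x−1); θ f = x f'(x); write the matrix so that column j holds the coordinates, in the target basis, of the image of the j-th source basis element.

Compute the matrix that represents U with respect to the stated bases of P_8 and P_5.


the matrix is [[0, 0, 0, 12, -96, 500, -2160, 8428, -30912]; [0, 0, 0, 0, 72, -660, 3900, -18900, 81872]; [0, 0, 0, 0, 0, 240, -2520, 16800, -90720]; [0, 0, 0, 0, 0, 0, 600, -7140, 53200]; [0, 0, 0, 0, 0, 0, 0, 1260, -16800]; [0, 0, 0, 0, 0, 0, 0, 0, 2352]] (rows listed top to bottom)

image of 1: 0
image of x: 0
image of x^2: 0
image of x^3: 12
image of x^4: 72x - 96
image of x^5: 240x^2 - 660x + 500
image of x^6: 600x^3 - 2520x^2 + 3900x - 2160
image of x^7: 1260x^4 - 7140x^3 + 16800x^2 - 18900x + 8428
image of x^8: 2352x^5 - 16800x^4 + 53200x^3 - 90720x^2 + 81872x - 30912
each image's coordinates form column j of the matrix


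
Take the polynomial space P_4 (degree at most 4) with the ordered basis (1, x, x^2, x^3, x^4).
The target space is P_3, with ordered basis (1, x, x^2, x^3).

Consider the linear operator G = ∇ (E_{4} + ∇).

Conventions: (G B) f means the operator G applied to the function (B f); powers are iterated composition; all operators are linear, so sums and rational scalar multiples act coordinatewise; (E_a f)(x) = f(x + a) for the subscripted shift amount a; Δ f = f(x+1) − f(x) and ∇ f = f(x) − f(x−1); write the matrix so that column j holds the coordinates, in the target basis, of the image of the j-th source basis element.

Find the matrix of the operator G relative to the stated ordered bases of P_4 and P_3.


the matrix is [[0, 1, 9, 31, 189]; [0, 0, 2, 27, 124]; [0, 0, 0, 3, 54]; [0, 0, 0, 0, 4]] (rows listed top to bottom)

image of 1: 0
image of x: 1
image of x^2: 2x + 9
image of x^3: 3x^2 + 27x + 31
image of x^4: 4x^3 + 54x^2 + 124x + 189
each image's coordinates form column j of the matrix


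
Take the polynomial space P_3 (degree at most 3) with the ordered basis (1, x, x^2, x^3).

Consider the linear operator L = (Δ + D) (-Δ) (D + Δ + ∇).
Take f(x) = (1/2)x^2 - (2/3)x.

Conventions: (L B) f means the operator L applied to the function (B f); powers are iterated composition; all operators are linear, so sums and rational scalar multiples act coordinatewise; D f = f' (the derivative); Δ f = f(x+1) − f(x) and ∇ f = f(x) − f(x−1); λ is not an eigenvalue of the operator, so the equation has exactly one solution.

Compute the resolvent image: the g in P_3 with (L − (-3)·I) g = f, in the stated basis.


g(x) = (1/6)x^2 - (2/9)x

write g with unknown coordinates in the stated basis and equate coefficients in (L − (-3)·I) g = f
solving from the highest basis element down gives g = (1/6)x^2 - (2/9)x
check: L g = 0
so L g − (-3)·g = (1/2)x^2 - (2/3)x = f ✓


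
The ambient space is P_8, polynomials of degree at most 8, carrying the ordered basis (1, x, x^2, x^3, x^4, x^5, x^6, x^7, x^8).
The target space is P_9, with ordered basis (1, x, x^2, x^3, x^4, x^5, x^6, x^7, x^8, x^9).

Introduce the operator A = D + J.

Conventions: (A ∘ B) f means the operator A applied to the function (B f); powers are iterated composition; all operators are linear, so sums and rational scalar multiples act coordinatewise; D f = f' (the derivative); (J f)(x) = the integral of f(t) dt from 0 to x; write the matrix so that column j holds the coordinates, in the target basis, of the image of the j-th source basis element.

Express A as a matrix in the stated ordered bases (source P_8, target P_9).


the matrix is [[0, 1, 0, 0, 0, 0, 0, 0, 0]; [1, 0, 2, 0, 0, 0, 0, 0, 0]; [0, 1/2, 0, 3, 0, 0, 0, 0, 0]; [0, 0, 1/3, 0, 4, 0, 0, 0, 0]; [0, 0, 0, 1/4, 0, 5, 0, 0, 0]; [0, 0, 0, 0, 1/5, 0, 6, 0, 0]; [0, 0, 0, 0, 0, 1/6, 0, 7, 0]; [0, 0, 0, 0, 0, 0, 1/7, 0, 8]; [0, 0, 0, 0, 0, 0, 0, 1/8, 0]; [0, 0, 0, 0, 0, 0, 0, 0, 1/9]] (rows listed top to bottom)

image of 1: x
image of x: (1/2)x^2 + 1
image of x^2: (1/3)x^3 + 2x
image of x^3: (1/4)x^4 + 3x^2
image of x^4: (1/5)x^5 + 4x^3
image of x^5: (1/6)x^6 + 5x^4
image of x^6: (1/7)x^7 + 6x^5
image of x^7: (1/8)x^8 + 7x^6
image of x^8: (1/9)x^9 + 8x^7
each image's coordinates form column j of the matrix


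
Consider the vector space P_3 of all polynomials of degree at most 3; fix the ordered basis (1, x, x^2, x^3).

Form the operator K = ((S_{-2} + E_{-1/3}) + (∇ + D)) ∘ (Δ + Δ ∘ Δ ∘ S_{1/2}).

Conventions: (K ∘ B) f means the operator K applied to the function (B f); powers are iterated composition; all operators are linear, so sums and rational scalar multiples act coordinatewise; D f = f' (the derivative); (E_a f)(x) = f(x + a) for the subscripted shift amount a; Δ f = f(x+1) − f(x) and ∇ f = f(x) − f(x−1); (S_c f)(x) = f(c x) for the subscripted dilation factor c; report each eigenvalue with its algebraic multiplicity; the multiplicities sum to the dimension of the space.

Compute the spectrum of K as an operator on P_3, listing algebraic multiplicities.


λ = 0 (multiplicity 4)

image of 1: 0
image of x: 2
image of x^2: -2x + 19/3
image of x^3: 15x^2 + (25/4)x + 85/12
the matrix is upper triangular; its diagonal is (0, 0, 0, 0)
for a triangular matrix the eigenvalues are the diagonal entries, with algebraic multiplicity their repetition count


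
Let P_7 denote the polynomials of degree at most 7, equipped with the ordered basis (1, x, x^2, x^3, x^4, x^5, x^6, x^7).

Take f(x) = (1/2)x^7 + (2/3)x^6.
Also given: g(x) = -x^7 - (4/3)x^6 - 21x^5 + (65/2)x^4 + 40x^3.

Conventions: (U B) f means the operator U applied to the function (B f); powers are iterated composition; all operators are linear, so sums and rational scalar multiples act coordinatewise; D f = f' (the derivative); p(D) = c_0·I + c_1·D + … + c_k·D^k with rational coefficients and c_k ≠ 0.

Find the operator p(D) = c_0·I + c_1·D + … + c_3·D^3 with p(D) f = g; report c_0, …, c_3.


D^0 f = (1/2)x^7 + (2/3)x^6
D^1 f = (7/2)x^6 + 4x^5
D^2 f = 21x^5 + 20x^4
D^3 f = 105x^4 + 80x^3
matching coefficients of g against c_0 f + c_1 Df + … from the top degree down determines the c_i
solution: c_0 = -2, c_1 = 0, c_2 = -1, c_3 = 1/2

c_0 = -2, c_1 = 0, c_2 = -1, c_3 = 1/2


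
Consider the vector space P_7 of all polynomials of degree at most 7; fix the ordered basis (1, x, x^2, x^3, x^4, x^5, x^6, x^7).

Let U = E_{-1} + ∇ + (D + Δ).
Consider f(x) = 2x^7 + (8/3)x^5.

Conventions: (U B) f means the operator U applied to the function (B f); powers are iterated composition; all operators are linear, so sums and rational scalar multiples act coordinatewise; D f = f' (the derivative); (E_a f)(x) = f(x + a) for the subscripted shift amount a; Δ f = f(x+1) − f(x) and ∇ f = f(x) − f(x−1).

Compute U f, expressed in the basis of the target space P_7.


E_{-1} f = 2x^7 - 14x^6 + (134/3)x^5 - (250/3)x^4 + (290/3)x^3 - (206/3)x^2 + (82/3)x - 14/3
∇ f = 14x^6 - 42x^5 + (250/3)x^4 - (290/3)x^3 + (206/3)x^2 - (82/3)x + 14/3
D f = 14x^6 + (40/3)x^4
Δ f = 14x^6 + 42x^5 + (250/3)x^4 + (290/3)x^3 + (206/3)x^2 + (82/3)x + 14/3
(D + Δ) f = 28x^6 + 42x^5 + (290/3)x^4 + (290/3)x^3 + (206/3)x^2 + (82/3)x + 14/3
(E_{-1} + ∇ + (D + Δ)) f = 2x^7 + 28x^6 + (134/3)x^5 + (290/3)x^4 + (290/3)x^3 + (206/3)x^2 + (82/3)x + 14/3

the image equals g(x) = 2x^7 + 28x^6 + (134/3)x^5 + (290/3)x^4 + (290/3)x^3 + (206/3)x^2 + (82/3)x + 14/3


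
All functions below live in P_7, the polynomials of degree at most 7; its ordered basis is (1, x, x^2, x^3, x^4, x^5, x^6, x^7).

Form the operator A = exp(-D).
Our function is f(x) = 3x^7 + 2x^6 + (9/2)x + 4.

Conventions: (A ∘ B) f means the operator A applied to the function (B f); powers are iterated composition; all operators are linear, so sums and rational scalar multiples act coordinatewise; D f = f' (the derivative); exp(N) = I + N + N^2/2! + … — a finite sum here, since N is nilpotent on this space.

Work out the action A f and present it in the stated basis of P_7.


the result is g(x) = 3x^7 - 19x^6 + 51x^5 - 75x^4 + 65x^3 - 33x^2 + (27/2)x - 3/2

order-1 term: -21x^6 - 12x^5 - 9/2
order-2 term: 63x^5 + 30x^4
order-3 term: -105x^4 - 40x^3
order-4 term: 105x^3 + 30x^2
order-5 term: -63x^2 - 12x
order-6 term: 21x + 2
order-7 term: -3
the series for exp(-D) f terminates at order 7
exp(-D) f = 3x^7 - 19x^6 + 51x^5 - 75x^4 + 65x^3 - 33x^2 + (27/2)x - 3/2


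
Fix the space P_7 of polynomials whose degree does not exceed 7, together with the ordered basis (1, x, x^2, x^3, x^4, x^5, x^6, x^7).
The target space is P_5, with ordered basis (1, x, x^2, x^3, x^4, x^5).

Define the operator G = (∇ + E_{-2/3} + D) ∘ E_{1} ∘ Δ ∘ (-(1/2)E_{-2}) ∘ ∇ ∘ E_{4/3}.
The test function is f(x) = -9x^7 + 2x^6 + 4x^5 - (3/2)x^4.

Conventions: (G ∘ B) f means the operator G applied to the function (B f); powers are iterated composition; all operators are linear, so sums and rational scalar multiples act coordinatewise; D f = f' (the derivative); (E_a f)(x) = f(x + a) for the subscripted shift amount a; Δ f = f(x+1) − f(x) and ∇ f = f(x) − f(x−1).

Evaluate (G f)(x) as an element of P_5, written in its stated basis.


the result is g(x) = 189x^5 + 1545x^4 + 915x^3 + 2464x^2 + (2167/9)x + 4901/18

E_{4/3} f = -9x^7 - 82x^6 - 316x^5 - (4009/6)x^4 - (22616/27)x^3 - (16816/27)x^2 - (20608/81)x - 32128/729
∇ E_{4/3} f = -63x^6 - 303x^5 - 665x^4 - (2513/3)x^3 - (5606/9)x^2 - (6869/27)x - 7139/162
E_{-2} (∇ ∘ E_{4/3}) f = -63x^6 + 453x^5 - 1415x^4 + (7327/3)x^3 - (21932/9)x^2 + (35671/27)x - 48839/162
(-(1/2)E_{-2}) (∇ ∘ E_{4/3}) f = (63/2)x^6 - (453/2)x^5 + (1415/2)x^4 - (7327/6)x^3 + (10966/9)x^2 - (35671/54)x + 48839/324
Δ (-(1/2)E_{-2}) (∇ ∘ E_{4/3}) f = 189x^5 - 660x^4 + 1195x^3 - 1211x^2 + (5939/9)x - 8143/54
E_{1} Δ (-(1/2)E_{-2}) (∇ ∘ E_{4/3}) f = 189x^5 + 285x^4 + 445x^3 + 304x^2 + (1151/9)x + 1193/54
∇ (E_{1} ∘ Δ) (-(1/2)E_{-2}) (∇ ∘ E_{4/3}) f = 945x^4 - 750x^3 + 1515x^2 - 532x + 1556/9
E_{-2/3} (E_{1} ∘ Δ) (-(1/2)E_{-2}) (∇ ∘ E_{4/3}) f = 189x^5 - 345x^4 + 525x^3 - 386x^2 + (1483/9)x - 57/2
D (E_{1} ∘ Δ) (-(1/2)E_{-2}) (∇ ∘ E_{4/3}) f = 945x^4 + 1140x^3 + 1335x^2 + 608x + 1151/9
(∇ + E_{-2/3} + D) (E_{1} ∘ Δ) (-(1/2)E_{-2}) (∇ ∘ E_{4/3}) f = 189x^5 + 1545x^4 + 915x^3 + 2464x^2 + (2167/9)x + 4901/18


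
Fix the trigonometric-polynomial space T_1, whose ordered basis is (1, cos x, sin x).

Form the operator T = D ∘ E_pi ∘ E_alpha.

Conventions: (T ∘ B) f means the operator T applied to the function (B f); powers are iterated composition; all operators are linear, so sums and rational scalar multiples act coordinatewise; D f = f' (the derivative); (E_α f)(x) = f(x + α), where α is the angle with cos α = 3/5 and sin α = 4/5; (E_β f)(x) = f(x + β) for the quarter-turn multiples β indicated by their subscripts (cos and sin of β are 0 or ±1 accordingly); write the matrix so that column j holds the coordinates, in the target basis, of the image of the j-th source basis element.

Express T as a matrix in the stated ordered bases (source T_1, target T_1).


the matrix is [[0, 0, 0]; [0, 4/5, -3/5]; [0, 3/5, 4/5]] (rows listed top to bottom)

image of 1: 0
image of cos x: (4/5)cos x + (3/5)sin x
image of sin x: -(3/5)cos x + (4/5)sin x
each image's coordinates form column j of the matrix


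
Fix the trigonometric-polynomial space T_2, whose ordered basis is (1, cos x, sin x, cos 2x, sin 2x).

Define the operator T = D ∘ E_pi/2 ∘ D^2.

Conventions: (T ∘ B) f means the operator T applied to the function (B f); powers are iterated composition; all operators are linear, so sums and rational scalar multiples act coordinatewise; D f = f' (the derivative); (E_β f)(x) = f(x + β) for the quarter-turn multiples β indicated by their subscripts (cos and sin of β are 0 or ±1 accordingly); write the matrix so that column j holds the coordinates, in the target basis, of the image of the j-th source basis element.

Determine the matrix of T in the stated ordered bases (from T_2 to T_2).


the matrix is [[0, 0, 0, 0, 0]; [0, 1, 0, 0, 0]; [0, 0, 1, 0, 0]; [0, 0, 0, 0, 8]; [0, 0, 0, -8, 0]] (rows listed top to bottom)

image of 1: 0
image of cos x: cos x
image of sin x: sin x
image of cos 2x: -8sin 2x
image of sin 2x: 8cos 2x
each image's coordinates form column j of the matrix


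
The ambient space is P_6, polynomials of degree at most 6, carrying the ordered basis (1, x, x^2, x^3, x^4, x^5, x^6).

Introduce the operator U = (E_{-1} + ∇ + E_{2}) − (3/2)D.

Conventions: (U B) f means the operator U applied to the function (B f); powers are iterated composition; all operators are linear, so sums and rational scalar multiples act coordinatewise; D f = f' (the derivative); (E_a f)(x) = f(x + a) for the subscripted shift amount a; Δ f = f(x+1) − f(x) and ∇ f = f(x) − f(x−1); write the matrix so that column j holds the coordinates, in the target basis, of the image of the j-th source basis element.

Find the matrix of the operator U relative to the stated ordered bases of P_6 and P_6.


image of 1: 2
image of x: 2x + 1/2
image of x^2: 2x^2 + x + 4
image of x^3: 2x^3 + (3/2)x^2 + 12x + 8
image of x^4: 2x^4 + 2x^3 + 24x^2 + 32x + 16
image of x^5: 2x^5 + (5/2)x^4 + 40x^3 + 80x^2 + 80x + 32
image of x^6: 2x^6 + 3x^5 + 60x^4 + 160x^3 + 240x^2 + 192x + 64
each image's coordinates form column j of the matrix

the matrix is [[2, 1/2, 4, 8, 16, 32, 64]; [0, 2, 1, 12, 32, 80, 192]; [0, 0, 2, 3/2, 24, 80, 240]; [0, 0, 0, 2, 2, 40, 160]; [0, 0, 0, 0, 2, 5/2, 60]; [0, 0, 0, 0, 0, 2, 3]; [0, 0, 0, 0, 0, 0, 2]] (rows listed top to bottom)


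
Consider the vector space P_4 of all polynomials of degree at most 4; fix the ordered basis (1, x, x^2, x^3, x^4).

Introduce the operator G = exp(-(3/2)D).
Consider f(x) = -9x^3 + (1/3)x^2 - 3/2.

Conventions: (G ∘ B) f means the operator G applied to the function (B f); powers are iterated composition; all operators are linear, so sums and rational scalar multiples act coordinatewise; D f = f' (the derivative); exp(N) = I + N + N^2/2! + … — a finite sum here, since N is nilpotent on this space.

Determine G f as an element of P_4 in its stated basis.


g(x) = -9x^3 + (245/6)x^2 - (247/4)x + 237/8

order-1 term: (81/2)x^2 - x
order-2 term: -(243/4)x + 3/4
order-3 term: 243/8
the series for exp(-(3/2)D) f terminates at order 3
exp(-(3/2)D) f = -9x^3 + (245/6)x^2 - (247/4)x + 237/8


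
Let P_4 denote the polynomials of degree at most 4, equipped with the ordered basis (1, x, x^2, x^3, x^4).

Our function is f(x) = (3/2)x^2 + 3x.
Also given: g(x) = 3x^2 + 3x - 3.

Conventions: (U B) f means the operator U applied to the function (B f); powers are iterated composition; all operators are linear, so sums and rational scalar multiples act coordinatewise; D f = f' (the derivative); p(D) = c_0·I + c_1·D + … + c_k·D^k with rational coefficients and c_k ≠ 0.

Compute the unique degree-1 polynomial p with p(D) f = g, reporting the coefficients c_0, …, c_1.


c_0 = 2, c_1 = -1

D^0 f = (3/2)x^2 + 3x
D^1 f = 3x + 3
matching coefficients of g against c_0 f + c_1 Df + … from the top degree down determines the c_i
solution: c_0 = 2, c_1 = -1


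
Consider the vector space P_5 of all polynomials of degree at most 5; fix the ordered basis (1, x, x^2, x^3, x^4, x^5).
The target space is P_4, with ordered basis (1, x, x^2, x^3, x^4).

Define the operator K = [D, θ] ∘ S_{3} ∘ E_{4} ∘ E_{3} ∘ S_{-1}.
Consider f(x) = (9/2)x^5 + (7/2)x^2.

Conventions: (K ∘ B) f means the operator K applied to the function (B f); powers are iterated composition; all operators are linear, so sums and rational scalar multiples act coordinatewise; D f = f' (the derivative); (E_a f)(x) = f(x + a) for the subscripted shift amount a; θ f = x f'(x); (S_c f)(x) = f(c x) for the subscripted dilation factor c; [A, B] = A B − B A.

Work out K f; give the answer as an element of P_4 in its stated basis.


the result is g(x) = -(10935/2)x^4 - 51030x^3 - 178605x^2 - 277767x - 323841/2

S_{-1} f = -(9/2)x^5 + (7/2)x^2
E_{3} S_{-1} f = -(9/2)x^5 - (135/2)x^4 - 405x^3 - (2423/2)x^2 - (3603/2)x - 1062
E_{4} E_{3} S_{-1} f = -(9/2)x^5 - (315/2)x^4 - 2205x^3 - (30863/2)x^2 - (107947/2)x - 75460
S_{3} E_{4} E_{3} S_{-1} f = -(2187/2)x^5 - (25515/2)x^4 - 59535x^3 - (277767/2)x^2 - (323841/2)x - 75460
θ (S_{3} ∘ E_{4} ∘ E_{3} ∘ S_{-1}) f = -(10935/2)x^5 - 51030x^4 - 178605x^3 - 277767x^2 - (323841/2)x
D θ (S_{3} ∘ E_{4} ∘ E_{3} ∘ S_{-1}) f = -(54675/2)x^4 - 204120x^3 - 535815x^2 - 555534x - 323841/2
D (S_{3} ∘ E_{4} ∘ E_{3} ∘ S_{-1}) f = -(10935/2)x^4 - 51030x^3 - 178605x^2 - 277767x - 323841/2
θ D (S_{3} ∘ E_{4} ∘ E_{3} ∘ S_{-1}) f = -21870x^4 - 153090x^3 - 357210x^2 - 277767x
[D, θ] (S_{3} ∘ E_{4} ∘ E_{3} ∘ S_{-1}) f = -(10935/2)x^4 - 51030x^3 - 178605x^2 - 277767x - 323841/2


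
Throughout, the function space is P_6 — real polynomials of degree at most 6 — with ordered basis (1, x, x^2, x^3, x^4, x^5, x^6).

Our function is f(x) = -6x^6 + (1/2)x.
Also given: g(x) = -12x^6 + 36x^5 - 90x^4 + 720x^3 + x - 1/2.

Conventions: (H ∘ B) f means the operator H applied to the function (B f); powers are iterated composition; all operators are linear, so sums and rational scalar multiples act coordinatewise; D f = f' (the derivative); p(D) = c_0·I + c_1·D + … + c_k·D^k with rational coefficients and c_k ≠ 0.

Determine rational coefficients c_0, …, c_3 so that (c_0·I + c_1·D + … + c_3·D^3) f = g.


c_0 = 2, c_1 = -1, c_2 = 1/2, c_3 = -1

D^0 f = -6x^6 + (1/2)x
D^1 f = -36x^5 + 1/2
D^2 f = -180x^4
D^3 f = -720x^3
matching coefficients of g against c_0 f + c_1 Df + … from the top degree down determines the c_i
solution: c_0 = 2, c_1 = -1, c_2 = 1/2, c_3 = -1


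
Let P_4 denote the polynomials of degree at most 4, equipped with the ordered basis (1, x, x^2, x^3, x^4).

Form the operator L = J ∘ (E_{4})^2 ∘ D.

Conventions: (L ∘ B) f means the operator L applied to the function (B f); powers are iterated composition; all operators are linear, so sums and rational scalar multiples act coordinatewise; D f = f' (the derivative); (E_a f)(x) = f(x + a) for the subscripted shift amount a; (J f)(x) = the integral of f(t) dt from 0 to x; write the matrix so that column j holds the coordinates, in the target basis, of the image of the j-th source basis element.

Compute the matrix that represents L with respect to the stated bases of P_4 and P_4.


image of 1: 0
image of x: x
image of x^2: x^2 + 16x
image of x^3: x^3 + 24x^2 + 192x
image of x^4: x^4 + 32x^3 + 384x^2 + 2048x
each image's coordinates form column j of the matrix

the matrix is [[0, 0, 0, 0, 0]; [0, 1, 16, 192, 2048]; [0, 0, 1, 24, 384]; [0, 0, 0, 1, 32]; [0, 0, 0, 0, 1]] (rows listed top to bottom)


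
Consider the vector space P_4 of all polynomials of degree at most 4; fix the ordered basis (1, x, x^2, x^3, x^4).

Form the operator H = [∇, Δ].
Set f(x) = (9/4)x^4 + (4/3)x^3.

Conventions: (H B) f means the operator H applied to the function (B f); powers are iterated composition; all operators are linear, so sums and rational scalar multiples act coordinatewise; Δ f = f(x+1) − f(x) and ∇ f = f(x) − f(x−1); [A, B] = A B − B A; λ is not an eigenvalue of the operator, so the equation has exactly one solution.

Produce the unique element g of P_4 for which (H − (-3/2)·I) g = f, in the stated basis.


g(x) = (3/2)x^4 + (8/9)x^3

write g with unknown coordinates in the stated basis and equate coefficients in (H − (-3/2)·I) g = f
solving from the highest basis element down gives g = (3/2)x^4 + (8/9)x^3
check: H g = 0
so H g − (-3/2)·g = (9/4)x^4 + (4/3)x^3 = f ✓
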